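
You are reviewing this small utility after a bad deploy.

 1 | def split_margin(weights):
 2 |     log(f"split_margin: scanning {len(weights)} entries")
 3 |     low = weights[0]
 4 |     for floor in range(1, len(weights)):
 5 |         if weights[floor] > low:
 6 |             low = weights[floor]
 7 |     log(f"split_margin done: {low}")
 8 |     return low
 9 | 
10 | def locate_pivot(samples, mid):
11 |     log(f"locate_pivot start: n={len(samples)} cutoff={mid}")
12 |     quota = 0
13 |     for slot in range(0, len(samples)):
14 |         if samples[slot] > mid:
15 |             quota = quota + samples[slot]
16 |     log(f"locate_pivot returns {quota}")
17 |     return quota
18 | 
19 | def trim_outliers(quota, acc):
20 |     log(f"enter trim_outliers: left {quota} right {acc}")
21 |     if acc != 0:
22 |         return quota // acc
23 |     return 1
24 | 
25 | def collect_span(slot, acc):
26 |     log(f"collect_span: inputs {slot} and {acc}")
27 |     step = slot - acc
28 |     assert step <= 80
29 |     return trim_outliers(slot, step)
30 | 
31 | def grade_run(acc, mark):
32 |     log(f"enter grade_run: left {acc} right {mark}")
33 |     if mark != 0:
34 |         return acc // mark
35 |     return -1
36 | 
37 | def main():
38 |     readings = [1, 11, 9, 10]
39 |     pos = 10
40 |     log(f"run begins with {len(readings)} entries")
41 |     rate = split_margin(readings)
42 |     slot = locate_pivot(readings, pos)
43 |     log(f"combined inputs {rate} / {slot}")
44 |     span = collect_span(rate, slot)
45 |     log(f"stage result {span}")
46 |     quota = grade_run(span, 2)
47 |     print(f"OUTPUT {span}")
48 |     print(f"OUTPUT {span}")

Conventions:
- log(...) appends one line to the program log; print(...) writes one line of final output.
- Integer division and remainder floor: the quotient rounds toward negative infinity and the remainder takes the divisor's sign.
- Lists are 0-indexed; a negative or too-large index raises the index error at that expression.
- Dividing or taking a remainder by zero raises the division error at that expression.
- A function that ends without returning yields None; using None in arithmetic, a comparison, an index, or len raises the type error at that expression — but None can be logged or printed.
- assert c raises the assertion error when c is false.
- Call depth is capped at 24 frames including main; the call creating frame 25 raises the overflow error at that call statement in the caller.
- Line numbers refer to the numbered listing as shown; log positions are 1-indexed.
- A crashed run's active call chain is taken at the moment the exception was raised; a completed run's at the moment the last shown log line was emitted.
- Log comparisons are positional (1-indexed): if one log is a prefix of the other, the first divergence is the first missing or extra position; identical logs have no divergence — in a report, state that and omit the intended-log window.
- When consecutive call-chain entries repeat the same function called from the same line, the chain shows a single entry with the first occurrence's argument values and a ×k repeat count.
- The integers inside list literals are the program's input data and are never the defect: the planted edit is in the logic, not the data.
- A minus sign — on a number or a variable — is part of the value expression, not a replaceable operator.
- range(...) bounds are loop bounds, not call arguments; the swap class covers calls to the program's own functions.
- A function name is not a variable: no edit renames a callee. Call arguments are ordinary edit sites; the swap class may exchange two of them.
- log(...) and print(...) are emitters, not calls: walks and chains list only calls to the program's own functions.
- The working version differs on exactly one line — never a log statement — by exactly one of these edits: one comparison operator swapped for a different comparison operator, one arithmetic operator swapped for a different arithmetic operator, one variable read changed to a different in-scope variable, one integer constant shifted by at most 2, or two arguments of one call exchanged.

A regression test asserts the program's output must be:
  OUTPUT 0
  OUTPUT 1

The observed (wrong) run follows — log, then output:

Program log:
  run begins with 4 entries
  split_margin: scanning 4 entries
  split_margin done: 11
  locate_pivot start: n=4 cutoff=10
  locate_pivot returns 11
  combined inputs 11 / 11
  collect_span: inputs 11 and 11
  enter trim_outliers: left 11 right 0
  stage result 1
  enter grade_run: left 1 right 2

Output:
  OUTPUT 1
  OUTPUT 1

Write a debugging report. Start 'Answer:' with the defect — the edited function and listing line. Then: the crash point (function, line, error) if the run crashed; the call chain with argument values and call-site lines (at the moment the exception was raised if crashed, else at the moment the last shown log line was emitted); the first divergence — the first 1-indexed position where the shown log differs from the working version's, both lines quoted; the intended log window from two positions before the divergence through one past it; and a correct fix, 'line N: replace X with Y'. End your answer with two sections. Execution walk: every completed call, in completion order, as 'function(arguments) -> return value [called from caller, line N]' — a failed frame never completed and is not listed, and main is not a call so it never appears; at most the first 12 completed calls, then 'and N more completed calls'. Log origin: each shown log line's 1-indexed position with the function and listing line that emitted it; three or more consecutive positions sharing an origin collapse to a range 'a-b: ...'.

Answer: the defect is in main at line 47.
Key fact: Log streams are identical — the defect surfaces only in the printed output.
Call chain: main -> grade_run(1, 2) (called at line 46).
First divergence: none (the log streams are identical).
Execution walk:
  split_margin([1, 11, 9, 10]) -> 11  [called from main, line 41]
  locate_pivot([1, 11, 9, 10], 10) -> 11  [called from main, line 42]
  trim_outliers(11, 0) -> 1  [called from collect_span, line 29]
  collect_span(11, 11) -> 1  [called from main, line 44]
  grade_run(1, 2) -> 0  [called from main, line 46]
Log line origins:
  1: emitted by main (line 40)
  2: emitted by split_margin (line 2)
  3: emitted by split_margin (line 7)
  4: emitted by locate_pivot (line 11)
  5: emitted by locate_pivot (line 16)
  6: emitted by main (line 43)
  7: emitted by collect_span (line 26)
  8: emitted by trim_outliers (line 20)
  9: emitted by main (line 45)
  10: emitted by grade_run (line 32)
A correct fix: line 47: replace `span` with `quota`.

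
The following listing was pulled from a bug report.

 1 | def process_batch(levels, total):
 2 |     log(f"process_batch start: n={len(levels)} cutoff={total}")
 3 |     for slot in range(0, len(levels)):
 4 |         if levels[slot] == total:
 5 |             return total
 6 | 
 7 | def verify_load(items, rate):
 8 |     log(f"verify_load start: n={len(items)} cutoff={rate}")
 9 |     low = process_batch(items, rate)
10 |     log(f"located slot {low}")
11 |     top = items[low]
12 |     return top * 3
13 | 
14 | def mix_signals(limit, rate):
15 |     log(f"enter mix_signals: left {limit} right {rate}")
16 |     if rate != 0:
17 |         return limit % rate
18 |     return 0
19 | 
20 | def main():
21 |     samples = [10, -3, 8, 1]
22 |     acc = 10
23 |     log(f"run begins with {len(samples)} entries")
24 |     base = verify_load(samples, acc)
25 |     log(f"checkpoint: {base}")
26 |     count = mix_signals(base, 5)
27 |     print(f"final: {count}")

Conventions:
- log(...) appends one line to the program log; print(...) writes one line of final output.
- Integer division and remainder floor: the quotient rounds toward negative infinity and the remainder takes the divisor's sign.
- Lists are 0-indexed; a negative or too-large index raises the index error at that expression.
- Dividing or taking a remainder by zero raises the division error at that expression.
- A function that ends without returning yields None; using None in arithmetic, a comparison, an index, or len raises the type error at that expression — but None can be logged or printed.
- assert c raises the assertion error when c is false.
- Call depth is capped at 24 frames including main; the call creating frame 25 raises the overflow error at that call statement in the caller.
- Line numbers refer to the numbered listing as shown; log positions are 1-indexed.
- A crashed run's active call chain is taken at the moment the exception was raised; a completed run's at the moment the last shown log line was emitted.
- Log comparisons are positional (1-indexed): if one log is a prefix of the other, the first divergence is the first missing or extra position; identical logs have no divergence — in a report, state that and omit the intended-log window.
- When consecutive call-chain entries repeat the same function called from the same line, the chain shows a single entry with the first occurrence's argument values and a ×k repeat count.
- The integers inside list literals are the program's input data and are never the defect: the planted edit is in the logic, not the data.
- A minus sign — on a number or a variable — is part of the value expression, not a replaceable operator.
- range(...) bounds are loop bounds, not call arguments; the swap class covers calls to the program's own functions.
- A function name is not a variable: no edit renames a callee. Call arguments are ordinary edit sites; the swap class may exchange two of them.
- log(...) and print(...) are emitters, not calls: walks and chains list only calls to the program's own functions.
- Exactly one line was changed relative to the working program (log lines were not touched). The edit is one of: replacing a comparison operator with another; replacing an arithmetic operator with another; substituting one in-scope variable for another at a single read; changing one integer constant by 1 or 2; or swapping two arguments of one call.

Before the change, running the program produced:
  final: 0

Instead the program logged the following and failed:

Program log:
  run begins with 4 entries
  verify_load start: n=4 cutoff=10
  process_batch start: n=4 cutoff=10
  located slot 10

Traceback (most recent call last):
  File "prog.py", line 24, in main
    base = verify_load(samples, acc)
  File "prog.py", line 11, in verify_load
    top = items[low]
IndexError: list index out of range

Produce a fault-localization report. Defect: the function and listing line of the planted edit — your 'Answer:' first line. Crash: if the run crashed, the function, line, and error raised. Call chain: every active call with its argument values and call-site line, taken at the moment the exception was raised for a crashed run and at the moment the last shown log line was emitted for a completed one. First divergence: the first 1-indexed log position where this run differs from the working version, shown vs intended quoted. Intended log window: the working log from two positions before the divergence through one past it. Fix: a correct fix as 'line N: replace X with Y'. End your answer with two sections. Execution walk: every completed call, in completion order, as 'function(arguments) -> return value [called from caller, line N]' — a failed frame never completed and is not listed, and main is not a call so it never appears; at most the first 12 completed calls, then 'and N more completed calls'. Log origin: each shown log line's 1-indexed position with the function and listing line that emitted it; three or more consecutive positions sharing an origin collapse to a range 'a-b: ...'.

Answer: the defect is in process_batch at line 5.
Key observation: Everything matches until log position 4, which reads 'located slot 10' in place of 'located slot 0'.
Crash: verify_load, line 11, IndexError.
Call chain: main -> verify_load([10, -3, 8, 1], 10) (called at line 24).
First divergence: position 4 — the shown line 'located slot 10' should read 'located slot 0'.
Intended log window:
  2: verify_load start: n=4 cutoff=10
  3: process_batch start: n=4 cutoff=10
  4: located slot 0
  5: checkpoint: 30
Execution walk:
  process_batch([10, -3, 8, 1], 10) -> 10  [called from verify_load, line 9]
Origin of each log line:
  1: logged in main at line 23
  2: logged in verify_load at line 8
  3: logged in process_batch at line 2
  4: logged in verify_load at line 10
A correct fix: line 5: replace `total` with `slot`.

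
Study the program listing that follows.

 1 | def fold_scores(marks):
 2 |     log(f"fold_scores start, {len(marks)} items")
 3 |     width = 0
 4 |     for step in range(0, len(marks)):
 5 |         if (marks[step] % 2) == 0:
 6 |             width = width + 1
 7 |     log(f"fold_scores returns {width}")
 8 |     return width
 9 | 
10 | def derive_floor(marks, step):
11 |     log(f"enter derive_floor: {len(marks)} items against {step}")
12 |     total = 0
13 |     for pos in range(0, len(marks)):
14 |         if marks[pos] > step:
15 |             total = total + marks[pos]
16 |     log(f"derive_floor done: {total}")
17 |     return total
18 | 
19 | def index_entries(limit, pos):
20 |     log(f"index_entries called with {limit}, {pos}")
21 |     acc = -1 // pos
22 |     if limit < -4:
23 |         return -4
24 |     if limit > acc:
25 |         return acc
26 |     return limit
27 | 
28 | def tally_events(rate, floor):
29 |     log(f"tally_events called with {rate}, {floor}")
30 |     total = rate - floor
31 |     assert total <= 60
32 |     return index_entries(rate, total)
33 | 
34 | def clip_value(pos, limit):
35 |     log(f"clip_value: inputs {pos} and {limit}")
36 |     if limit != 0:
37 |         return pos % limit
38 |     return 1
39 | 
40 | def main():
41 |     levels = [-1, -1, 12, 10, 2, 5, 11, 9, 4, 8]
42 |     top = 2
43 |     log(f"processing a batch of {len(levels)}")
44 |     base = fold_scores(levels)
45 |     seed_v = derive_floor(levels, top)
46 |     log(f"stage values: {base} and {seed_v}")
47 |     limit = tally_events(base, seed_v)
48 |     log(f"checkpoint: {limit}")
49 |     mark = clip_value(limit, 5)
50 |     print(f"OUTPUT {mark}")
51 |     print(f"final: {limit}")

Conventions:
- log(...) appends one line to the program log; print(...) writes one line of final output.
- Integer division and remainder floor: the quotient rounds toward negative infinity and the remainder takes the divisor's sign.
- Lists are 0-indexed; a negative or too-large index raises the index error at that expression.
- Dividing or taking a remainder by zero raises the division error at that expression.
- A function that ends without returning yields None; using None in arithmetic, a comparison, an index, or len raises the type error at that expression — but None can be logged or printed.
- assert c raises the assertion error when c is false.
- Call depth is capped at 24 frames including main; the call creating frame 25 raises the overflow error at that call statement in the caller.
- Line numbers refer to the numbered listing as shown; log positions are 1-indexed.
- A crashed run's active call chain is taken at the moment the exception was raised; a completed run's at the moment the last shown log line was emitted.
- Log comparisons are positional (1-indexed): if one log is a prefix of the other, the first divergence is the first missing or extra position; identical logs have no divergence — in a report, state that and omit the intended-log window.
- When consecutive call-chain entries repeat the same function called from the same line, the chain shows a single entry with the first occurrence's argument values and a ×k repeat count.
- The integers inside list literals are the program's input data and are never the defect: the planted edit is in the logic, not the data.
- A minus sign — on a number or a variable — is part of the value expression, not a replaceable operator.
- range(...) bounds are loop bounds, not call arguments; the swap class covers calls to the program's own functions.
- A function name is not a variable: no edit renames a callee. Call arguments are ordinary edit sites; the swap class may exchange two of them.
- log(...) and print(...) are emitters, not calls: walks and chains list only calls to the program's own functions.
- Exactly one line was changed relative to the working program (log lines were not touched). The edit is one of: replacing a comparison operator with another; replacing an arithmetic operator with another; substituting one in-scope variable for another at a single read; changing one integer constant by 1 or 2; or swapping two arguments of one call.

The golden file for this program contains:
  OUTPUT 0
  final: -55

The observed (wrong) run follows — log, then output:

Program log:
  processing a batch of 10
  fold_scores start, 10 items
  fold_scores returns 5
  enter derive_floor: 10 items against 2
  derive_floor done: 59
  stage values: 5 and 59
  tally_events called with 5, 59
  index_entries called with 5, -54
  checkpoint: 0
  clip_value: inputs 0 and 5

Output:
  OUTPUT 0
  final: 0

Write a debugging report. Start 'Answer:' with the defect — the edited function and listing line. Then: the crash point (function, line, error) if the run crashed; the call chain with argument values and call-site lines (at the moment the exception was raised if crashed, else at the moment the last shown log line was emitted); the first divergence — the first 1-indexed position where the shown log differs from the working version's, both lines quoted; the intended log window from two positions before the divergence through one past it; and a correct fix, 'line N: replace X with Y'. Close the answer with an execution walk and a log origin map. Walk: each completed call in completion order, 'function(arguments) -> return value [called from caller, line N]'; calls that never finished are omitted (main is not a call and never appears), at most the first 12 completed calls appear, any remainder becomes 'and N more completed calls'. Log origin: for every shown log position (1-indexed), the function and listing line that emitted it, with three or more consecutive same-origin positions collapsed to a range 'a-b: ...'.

Answer: the defect is in index_entries at line 21.
Key fact: The log first diverges at position 9: the faulty run prints 'checkpoint: 0' where the working version prints 'checkpoint: -55'.
Call chain: main -> clip_value(0, 5) (called at line 49).
First divergence: at position 9 the run shows 'checkpoint: 0' where the working version logs 'checkpoint: -55'.
Intended log window:
  7: tally_events called with 5, 59
  8: index_entries called with 5, -54
  9: checkpoint: -55
  10: clip_value: inputs -55 and 5
Execution walk:
  fold_scores([-1, -1, 12, 10, 2, 5, 11, 9, 4, 8]) -> 5  [called from main, line 44]
  derive_floor([-1, -1, 12, 10, 2, 5, 11, 9, 4, 8], 2) -> 59  [called from main, line 45]
  index_entries(5, -54) -> 0  [called from tally_events, line 32]
  tally_events(5, 59) -> 0  [called from main, line 47]
  clip_value(0, 5) -> 0  [called from main, line 49]
Log origins:
  1: from main, line 43
  2: from fold_scores, line 2
  3: from fold_scores, line 7
  4: from derive_floor, line 11
  5: from derive_floor, line 16
  6: from main, line 46
  7: from tally_events, line 29
  8: from index_entries, line 20
  9: from main, line 48
  10: from clip_value, line 35
A correct fix: line 21: replace `//` with `+`.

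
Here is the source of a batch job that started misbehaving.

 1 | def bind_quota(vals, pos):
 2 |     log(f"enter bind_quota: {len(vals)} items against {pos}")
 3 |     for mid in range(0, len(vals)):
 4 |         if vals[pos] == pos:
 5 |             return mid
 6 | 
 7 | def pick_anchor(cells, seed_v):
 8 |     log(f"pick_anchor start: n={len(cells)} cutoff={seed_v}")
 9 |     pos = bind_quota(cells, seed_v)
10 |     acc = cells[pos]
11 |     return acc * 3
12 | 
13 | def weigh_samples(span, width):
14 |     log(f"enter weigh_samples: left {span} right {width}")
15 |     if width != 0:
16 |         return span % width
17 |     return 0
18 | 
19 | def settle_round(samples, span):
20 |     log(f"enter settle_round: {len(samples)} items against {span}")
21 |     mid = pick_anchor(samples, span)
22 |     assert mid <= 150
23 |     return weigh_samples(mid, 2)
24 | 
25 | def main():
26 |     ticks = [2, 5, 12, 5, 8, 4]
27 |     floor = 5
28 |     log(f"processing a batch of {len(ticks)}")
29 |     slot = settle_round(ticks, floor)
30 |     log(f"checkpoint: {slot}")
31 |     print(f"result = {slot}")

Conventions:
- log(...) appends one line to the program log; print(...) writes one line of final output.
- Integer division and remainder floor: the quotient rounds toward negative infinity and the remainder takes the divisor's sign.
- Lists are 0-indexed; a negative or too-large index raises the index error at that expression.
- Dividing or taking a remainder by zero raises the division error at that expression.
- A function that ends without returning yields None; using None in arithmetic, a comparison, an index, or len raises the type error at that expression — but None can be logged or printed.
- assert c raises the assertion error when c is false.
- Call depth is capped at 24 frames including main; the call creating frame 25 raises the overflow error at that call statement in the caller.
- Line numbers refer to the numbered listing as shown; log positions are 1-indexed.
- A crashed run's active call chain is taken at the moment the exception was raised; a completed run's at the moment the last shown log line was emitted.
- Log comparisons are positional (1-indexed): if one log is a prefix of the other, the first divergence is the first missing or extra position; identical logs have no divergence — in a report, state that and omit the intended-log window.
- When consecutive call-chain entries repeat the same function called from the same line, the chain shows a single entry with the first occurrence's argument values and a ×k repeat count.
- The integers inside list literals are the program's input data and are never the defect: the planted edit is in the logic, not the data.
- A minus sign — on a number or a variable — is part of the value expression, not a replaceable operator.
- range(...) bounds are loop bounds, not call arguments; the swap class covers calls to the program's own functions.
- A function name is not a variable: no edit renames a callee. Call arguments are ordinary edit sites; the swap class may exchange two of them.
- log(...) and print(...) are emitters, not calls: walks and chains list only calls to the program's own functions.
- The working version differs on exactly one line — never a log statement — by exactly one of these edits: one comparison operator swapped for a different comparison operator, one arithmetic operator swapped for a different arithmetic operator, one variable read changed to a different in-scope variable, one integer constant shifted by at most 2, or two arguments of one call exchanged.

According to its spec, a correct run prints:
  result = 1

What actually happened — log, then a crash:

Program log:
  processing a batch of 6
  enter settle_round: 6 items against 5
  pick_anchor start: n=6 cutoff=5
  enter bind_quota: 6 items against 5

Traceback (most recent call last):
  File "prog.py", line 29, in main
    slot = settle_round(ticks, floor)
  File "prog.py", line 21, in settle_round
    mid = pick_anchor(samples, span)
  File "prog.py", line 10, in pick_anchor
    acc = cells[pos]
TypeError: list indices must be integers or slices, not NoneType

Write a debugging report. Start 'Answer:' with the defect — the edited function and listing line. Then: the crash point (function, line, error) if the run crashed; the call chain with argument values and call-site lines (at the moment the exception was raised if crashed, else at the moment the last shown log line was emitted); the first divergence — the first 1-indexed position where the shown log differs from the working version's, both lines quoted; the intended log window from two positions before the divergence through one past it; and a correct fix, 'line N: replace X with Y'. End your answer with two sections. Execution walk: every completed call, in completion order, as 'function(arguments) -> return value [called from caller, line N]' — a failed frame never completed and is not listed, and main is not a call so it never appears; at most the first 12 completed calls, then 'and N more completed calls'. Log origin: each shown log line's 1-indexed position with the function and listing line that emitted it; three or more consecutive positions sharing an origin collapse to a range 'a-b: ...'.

Answer: the defect is in bind_quota at line 4.
The tell: The log ends early — 4 lines, where the working version next logs 'enter weigh_samples: left 15 right 2'.
Crash: pick_anchor, line 10, TypeError.
Call chain: main -> settle_round([2, 5, 12, 5, 8, 4], 5) (called at line 29) -> pick_anchor([2, 5, 12, 5, 8, 4], 5) (called at line 21).
First divergence: position 5 — after 4 matching lines the faulty run goes silent; intended next line 'enter weigh_samples: left 15 right 2'.
Intended log window:
  3: pick_anchor start: n=6 cutoff=5
  4: enter bind_quota: 6 items against 5
  5: enter weigh_samples: left 15 right 2
  6: checkpoint: 1
Execution walk:
  bind_quota([2, 5, 12, 5, 8, 4], 5) -> None  [called from pick_anchor, line 9]
Log origin:
  1: emitted by main (line 28)
  2: emitted by settle_round (line 20)
  3: emitted by pick_anchor (line 8)
  4: emitted by bind_quota (line 2)
A correct fix: line 4: replace `vals[pos]` with `vals[mid]`.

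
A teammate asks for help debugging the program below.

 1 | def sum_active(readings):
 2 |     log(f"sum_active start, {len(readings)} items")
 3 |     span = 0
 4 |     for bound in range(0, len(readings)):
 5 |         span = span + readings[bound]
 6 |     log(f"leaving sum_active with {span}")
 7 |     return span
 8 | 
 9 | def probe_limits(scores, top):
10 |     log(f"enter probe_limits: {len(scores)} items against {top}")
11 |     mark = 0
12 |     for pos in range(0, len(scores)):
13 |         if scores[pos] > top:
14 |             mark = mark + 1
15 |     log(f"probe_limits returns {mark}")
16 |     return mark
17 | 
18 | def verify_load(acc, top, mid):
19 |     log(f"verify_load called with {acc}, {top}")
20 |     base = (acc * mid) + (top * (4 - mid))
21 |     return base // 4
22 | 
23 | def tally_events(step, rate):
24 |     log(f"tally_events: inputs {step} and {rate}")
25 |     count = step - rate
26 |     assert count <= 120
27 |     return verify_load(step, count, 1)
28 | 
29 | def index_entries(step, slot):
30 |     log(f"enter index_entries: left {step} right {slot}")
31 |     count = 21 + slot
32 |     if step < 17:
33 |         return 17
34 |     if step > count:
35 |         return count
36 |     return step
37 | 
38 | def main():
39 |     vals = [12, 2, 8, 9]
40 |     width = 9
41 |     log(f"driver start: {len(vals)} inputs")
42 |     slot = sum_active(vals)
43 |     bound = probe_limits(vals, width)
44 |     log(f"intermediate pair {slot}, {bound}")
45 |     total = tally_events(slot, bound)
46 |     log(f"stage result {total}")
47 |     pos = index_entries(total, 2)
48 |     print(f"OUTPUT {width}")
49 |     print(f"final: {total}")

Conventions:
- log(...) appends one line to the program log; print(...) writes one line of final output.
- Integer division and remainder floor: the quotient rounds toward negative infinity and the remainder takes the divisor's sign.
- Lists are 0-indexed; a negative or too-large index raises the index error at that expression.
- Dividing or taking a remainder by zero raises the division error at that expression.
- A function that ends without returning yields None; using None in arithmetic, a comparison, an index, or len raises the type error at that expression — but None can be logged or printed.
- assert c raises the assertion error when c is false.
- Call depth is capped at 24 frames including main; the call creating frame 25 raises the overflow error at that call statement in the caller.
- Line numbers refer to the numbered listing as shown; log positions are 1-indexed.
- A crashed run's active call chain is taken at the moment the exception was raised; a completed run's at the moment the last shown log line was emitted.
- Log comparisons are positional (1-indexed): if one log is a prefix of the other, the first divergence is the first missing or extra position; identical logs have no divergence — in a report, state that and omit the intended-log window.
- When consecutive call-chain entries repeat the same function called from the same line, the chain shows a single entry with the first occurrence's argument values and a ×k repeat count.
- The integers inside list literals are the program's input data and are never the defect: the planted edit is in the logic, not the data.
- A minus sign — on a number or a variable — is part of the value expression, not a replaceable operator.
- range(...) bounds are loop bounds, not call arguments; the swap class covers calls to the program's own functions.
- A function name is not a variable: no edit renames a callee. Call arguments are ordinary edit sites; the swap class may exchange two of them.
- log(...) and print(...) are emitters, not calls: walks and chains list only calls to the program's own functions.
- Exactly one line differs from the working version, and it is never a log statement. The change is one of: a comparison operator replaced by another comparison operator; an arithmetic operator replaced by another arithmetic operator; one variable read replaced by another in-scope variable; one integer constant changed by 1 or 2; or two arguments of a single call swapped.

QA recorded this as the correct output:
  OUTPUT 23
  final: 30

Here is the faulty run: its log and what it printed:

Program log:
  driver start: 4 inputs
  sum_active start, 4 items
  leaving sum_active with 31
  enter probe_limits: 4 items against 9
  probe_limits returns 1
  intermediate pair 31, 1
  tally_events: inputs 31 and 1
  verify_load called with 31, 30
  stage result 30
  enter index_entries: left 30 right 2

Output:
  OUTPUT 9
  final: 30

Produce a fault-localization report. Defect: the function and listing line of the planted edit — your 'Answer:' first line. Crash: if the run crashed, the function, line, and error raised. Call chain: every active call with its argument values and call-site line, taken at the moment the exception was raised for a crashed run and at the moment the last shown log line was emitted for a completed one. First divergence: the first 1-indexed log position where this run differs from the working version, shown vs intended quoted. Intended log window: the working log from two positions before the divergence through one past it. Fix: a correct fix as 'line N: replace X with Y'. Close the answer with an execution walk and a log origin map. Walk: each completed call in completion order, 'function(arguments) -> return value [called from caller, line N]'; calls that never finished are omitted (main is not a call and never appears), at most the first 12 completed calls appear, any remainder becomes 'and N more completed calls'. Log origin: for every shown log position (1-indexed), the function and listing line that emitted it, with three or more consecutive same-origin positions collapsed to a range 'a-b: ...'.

Answer: the defect is in main at line 48.
Key observation: No log line changed; the fault shows up purely in the output.
Call chain: main -> index_entries(30, 2) (called at line 47).
First divergence: there is none — every log position agrees.
Execution walk:
  sum_active([12, 2, 8, 9]) -> 31  [called from main, line 42]
  probe_limits([12, 2, 8, 9], 9) -> 1  [called from main, line 43]
  verify_load(31, 30, 1) -> 30  [called from tally_events, line 27]
  tally_events(31, 1) -> 30  [called from main, line 45]
  index_entries(30, 2) -> 23  [called from main, line 47]
Log origin:
  1: emitted by main (line 41)
  2: emitted by sum_active (line 2)
  3: emitted by sum_active (line 6)
  4: emitted by probe_limits (line 10)
  5: emitted by probe_limits (line 15)
  6: emitted by main (line 44)
  7: emitted by tally_events (line 24)
  8: emitted by verify_load (line 19)
  9: emitted by main (line 46)
  10: emitted by index_entries (line 30)
A correct fix: line 48: replace `width` with `pos`.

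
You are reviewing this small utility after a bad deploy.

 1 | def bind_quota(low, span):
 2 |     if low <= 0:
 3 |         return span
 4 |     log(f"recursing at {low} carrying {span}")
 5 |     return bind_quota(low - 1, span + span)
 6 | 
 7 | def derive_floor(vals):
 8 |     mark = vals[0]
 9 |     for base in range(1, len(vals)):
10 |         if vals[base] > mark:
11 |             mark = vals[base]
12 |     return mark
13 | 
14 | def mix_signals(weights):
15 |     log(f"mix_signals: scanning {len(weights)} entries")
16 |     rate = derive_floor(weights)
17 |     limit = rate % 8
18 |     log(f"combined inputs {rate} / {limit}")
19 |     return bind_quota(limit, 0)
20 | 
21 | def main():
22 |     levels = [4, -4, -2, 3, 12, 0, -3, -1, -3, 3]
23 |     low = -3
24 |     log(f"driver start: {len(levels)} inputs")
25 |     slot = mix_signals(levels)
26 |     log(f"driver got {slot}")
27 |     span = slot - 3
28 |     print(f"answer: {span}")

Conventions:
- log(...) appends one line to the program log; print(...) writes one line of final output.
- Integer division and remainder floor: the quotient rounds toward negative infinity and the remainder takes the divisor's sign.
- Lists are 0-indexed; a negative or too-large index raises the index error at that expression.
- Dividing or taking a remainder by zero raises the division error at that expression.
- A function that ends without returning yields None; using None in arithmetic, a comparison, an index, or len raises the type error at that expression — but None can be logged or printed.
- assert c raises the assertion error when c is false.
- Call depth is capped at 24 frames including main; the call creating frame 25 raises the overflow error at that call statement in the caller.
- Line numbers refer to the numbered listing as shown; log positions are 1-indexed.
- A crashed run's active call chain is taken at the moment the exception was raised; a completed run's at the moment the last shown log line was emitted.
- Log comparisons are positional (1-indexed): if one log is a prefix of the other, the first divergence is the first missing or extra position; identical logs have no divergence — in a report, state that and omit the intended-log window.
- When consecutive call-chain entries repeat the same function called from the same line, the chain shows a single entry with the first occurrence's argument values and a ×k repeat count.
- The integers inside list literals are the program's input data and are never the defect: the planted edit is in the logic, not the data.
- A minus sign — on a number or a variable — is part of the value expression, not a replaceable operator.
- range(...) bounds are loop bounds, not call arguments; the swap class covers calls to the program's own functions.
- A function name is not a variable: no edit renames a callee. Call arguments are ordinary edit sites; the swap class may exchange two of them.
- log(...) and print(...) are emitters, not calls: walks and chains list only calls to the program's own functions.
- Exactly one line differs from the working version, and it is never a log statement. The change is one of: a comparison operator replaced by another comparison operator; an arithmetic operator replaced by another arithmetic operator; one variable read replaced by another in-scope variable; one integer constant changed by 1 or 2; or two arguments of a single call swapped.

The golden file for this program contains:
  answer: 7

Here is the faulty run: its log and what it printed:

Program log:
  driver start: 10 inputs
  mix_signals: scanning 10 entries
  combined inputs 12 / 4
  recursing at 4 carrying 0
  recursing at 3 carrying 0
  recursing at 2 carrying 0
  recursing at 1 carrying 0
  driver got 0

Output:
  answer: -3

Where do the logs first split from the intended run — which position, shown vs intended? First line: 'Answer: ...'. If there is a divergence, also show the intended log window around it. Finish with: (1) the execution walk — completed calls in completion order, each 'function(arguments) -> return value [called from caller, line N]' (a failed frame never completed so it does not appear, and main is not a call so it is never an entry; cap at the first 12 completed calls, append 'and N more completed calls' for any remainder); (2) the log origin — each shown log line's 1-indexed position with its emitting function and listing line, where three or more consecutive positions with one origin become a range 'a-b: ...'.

Answer: at position 5 the run shows 'recursing at 3 carrying 0' where the working version logs 'recursing at 3 carrying 4'.
Intended log window:
  3: combined inputs 12 / 4
  4: recursing at 4 carrying 0
  5: recursing at 3 carrying 4
  6: recursing at 2 carrying 7
Execution walk:
  derive_floor([4, -4, -2, 3, 12, 0, -3, -1, -3, 3]) -> 12  [called from mix_signals, line 16]
  bind_quota(0, 0) -> 0  [called from bind_quota, line 5]
  bind_quota(1, 0) -> 0  [called from bind_quota, line 5]
  bind_quota(2, 0) -> 0  [called from bind_quota, line 5]
  bind_quota(3, 0) -> 0  [called from bind_quota, line 5]
  bind_quota(4, 0) -> 0  [called from mix_signals, line 19]
  mix_signals([4, -4, -2, 3, 12, 0, -3, -1, -3, 3]) -> 0  [called from main, line 25]
Log origins:
  1: logged in main at line 24
  2: logged in mix_signals at line 15
  3: logged in mix_signals at line 18
  4-7: logged in bind_quota at line 4
  8: logged in main at line 26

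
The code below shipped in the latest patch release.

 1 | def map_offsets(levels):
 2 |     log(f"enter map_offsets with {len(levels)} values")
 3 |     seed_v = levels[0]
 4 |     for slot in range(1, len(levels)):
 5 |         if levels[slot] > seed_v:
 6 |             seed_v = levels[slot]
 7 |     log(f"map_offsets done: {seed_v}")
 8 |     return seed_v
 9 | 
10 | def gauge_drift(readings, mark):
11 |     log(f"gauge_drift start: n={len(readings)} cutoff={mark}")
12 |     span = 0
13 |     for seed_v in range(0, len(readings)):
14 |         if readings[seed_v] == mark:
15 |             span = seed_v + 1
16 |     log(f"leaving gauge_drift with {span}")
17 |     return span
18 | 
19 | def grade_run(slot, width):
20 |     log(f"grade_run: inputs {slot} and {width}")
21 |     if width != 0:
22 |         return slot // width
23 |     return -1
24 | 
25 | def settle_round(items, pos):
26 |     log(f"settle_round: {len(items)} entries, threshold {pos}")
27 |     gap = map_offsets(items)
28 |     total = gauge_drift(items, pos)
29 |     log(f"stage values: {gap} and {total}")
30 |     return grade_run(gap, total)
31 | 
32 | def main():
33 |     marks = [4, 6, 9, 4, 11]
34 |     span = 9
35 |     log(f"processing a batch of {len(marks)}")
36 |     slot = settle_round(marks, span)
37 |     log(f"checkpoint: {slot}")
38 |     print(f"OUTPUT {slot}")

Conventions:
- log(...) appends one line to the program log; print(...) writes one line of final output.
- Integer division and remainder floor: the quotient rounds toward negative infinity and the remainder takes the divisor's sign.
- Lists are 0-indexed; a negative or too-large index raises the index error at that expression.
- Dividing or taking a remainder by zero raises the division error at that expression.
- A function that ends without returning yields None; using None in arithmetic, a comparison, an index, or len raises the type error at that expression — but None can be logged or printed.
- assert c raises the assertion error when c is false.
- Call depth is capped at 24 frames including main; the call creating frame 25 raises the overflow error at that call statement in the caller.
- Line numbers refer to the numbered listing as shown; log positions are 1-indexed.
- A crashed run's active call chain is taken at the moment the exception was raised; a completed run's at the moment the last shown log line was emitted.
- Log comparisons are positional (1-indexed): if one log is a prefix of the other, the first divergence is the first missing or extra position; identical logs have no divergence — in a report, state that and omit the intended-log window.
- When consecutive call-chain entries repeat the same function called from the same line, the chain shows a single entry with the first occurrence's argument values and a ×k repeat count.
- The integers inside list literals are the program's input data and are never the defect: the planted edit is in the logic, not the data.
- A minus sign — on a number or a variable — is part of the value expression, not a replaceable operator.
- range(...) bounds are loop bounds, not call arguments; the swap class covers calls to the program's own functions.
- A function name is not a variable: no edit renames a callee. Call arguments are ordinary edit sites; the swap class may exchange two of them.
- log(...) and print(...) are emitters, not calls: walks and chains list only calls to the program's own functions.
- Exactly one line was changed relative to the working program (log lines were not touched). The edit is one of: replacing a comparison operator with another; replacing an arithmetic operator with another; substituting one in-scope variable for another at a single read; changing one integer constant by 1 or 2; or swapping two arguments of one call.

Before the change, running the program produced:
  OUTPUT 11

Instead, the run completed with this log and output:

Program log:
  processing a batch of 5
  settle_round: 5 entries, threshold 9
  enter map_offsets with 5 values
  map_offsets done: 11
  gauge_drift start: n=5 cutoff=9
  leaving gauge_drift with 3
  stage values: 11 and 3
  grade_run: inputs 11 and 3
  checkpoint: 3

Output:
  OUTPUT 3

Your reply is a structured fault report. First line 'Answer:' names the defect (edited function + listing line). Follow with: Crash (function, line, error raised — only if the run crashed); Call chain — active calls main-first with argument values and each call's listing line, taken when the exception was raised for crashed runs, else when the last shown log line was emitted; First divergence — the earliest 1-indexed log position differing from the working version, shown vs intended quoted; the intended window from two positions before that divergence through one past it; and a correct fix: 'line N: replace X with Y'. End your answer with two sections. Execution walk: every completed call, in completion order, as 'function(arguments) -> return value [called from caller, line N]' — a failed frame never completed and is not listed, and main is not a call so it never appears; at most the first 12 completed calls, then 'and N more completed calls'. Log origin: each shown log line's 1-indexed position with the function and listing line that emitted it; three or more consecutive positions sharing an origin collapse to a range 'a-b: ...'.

Answer: the defect is in gauge_drift at line 15.
Key fact: Everything matches until log position 6, which reads 'leaving gauge_drift with 3' in place of 'leaving gauge_drift with 1'.
Call chain: main.
First divergence: position 6 — the shown line 'leaving gauge_drift with 3' should read 'leaving gauge_drift with 1'.
Intended log window:
  4: map_offsets done: 11
  5: gauge_drift start: n=5 cutoff=9
  6: leaving gauge_drift with 1
  7: stage values: 11 and 1
Execution walk:
  map_offsets([4, 6, 9, 4, 11]) -> 11  [called from settle_round, line 27]
  gauge_drift([4, 6, 9, 4, 11], 9) -> 3  [called from settle_round, line 28]
  grade_run(11, 3) -> 3  [called from settle_round, line 30]
  settle_round([4, 6, 9, 4, 11], 9) -> 3  [called from main, line 36]
Log origin:
  1 — main, line 35
  2 — settle_round, line 26
  3 — map_offsets, line 2
  4 — map_offsets, line 7
  5 — gauge_drift, line 11
  6 — gauge_drift, line 16
  7 — settle_round, line 29
  8 — grade_run, line 20
  9 — main, line 37
A correct fix: line 15: replace `seed_v` with `span`.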